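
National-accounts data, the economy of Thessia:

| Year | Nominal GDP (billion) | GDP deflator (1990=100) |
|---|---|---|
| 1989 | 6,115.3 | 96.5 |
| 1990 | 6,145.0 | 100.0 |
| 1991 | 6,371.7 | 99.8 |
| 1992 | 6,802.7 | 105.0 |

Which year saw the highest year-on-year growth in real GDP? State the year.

1990: real = 6145.0/1.000 = 6145.00; growth vs 1989 (6337.10) = -3.03%.
1991: real = 6371.7/0.998 = 6384.47; growth vs 1990 (6145.00) = 3.90%.
1992: real = 6802.7/1.050 = 6478.76; growth vs 1991 (6384.47) = 1.48%.

1991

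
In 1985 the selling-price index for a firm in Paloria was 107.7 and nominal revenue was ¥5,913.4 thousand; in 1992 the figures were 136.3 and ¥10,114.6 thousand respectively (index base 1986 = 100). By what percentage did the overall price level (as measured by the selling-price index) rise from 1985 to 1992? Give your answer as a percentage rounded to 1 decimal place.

Price-level change = 136.3 / 107.7 − 1 = 0.2656.

26.6%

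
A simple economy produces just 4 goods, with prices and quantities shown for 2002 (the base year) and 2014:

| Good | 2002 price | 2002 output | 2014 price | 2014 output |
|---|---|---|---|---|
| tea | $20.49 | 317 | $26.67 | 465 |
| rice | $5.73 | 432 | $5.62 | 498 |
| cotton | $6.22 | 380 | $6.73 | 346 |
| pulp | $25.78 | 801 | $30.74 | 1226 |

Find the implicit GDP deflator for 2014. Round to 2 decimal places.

Nominal GDP 2014 = 26.67·465 + 5.62·498 + 6.73·346 + 30.74·1226 = 55216.13.
Real GDP 2014 (at 2002 prices) = 20.49·465 + 5.73·498 + 6.22·346 + 25.78·1226 = 46139.79.
Deflator = Nominal/Real × 100 = 55216.13/46139.79 × 100 = 119.671.

119.67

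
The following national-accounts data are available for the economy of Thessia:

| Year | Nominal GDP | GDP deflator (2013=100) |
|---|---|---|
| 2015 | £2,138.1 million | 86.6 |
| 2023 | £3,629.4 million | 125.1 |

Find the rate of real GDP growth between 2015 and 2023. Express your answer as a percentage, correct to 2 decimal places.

Deflate each year: 2015 → 2138.1/0.866 = 2468.94; 2023 → 3629.4/1.251 = 2901.20.
So real GDP changed by 2901.20/2468.94 − 1 = 0.1751, i.e. 17.51%.

17.51%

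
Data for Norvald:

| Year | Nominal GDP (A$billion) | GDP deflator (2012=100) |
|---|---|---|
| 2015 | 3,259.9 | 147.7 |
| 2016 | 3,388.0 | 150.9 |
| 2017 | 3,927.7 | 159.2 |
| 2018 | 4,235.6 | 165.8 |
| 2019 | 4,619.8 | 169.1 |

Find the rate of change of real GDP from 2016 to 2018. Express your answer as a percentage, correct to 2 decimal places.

13.78%

Real GDP 2016 = 3388.0/1.509 = 2245.20.
Real GDP 2018 = 4235.6/1.658 = 2554.64.
Change = 2554.64/2245.20 − 1 = 0.1378.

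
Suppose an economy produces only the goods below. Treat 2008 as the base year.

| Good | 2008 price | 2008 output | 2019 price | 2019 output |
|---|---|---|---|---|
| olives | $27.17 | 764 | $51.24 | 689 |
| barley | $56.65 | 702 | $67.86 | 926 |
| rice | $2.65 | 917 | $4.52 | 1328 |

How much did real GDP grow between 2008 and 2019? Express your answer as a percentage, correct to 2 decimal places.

Real GDP 2008 = Nominal GDP 2008 = 27.17·764 + 56.65·702 + 2.65·917 = 62956.23.
Real GDP 2019 (at 2008 prices) = 27.17·689 + 56.65·926 + 2.65·1328 = 74697.23.
Real growth = 74697.23/62956.23 − 1 = 0.1865.

18.65%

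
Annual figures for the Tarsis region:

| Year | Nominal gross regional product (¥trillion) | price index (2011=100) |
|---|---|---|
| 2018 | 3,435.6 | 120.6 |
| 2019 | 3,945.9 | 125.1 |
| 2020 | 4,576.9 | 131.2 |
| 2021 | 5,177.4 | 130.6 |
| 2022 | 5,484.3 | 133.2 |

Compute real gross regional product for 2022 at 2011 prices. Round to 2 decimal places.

¥4,117.34 trillion

Real gross regional product 2022 = 5484.3 / 1.332 = 4117.34.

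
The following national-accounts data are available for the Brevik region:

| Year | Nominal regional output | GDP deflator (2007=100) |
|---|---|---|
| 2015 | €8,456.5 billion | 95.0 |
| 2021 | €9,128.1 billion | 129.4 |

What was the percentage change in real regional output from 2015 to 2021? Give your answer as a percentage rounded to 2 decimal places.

Deflate each year: 2015 → 8456.5/0.950 = 8901.58; 2021 → 9128.1/1.294 = 7054.17.
So real regional output changed by 7054.17/8901.58 − 1 = -0.2075, i.e. -20.75%.

-20.75%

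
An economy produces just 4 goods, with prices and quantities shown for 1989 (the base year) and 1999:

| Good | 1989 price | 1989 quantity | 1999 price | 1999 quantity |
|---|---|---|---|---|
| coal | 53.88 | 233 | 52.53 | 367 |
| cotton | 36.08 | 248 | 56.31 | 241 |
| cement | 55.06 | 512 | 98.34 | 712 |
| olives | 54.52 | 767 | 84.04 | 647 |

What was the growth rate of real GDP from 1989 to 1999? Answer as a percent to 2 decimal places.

Real GDP 1989 = Nominal GDP 1989 = 53.88·233 + 36.08·248 + 55.06·512 + 54.52·767 = 91509.44.
Real GDP 1999 (at 1989 prices) = 53.88·367 + 36.08·241 + 55.06·712 + 54.52·647 = 102946.40.
Real growth = 102946.40/91509.44 − 1 = 0.1250.

12.50%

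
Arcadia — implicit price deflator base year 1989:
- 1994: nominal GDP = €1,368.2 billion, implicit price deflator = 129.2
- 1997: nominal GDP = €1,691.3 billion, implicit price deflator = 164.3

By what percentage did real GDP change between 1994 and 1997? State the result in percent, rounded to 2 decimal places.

-2.79%

Deflate each year: 1994 → 1368.2/1.292 = 1058.98; 1997 → 1691.3/1.643 = 1029.40.
So real GDP changed by 1029.40/1058.98 − 1 = -0.0279, i.e. -2.79%.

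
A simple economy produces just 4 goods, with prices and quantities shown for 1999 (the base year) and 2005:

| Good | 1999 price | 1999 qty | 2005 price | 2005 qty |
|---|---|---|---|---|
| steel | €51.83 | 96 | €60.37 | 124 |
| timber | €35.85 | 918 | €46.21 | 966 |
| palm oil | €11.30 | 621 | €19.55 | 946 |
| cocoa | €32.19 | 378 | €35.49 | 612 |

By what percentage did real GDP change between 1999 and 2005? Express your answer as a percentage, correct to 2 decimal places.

25.19%

Real GDP 1999 = Nominal GDP 1999 = 51.83·96 + 35.85·918 + 11.30·621 + 32.19·378 = 57071.10.
Real GDP 2005 (at 1999 prices) = 51.83·124 + 35.85·966 + 11.30·946 + 32.19·612 = 71448.10.
Real growth = 71448.10/57071.10 − 1 = 0.2519.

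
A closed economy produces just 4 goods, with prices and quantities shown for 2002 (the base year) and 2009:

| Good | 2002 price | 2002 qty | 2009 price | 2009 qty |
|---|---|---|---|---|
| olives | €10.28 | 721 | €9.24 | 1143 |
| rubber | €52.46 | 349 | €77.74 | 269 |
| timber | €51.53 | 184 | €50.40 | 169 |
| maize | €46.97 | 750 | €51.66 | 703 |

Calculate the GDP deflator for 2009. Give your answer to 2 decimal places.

Nominal GDP 2009 = 9.24·1143 + 77.74·269 + 50.40·169 + 51.66·703 = 76307.96.
Real GDP 2009 (at 2002 prices) = 10.28·1143 + 52.46·269 + 51.53·169 + 46.97·703 = 67590.26.
Deflator = Nominal/Real × 100 = 76307.96/67590.26 × 100 = 112.898.

112.90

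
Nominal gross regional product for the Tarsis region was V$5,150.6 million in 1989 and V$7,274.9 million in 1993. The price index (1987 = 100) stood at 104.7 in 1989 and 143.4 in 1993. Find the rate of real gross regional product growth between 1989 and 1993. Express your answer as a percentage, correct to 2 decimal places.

Real gross regional product 1989 = 5150.6 / 1.047 = 4919.39.
Real gross regional product 1993 = 7274.9 / 1.434 = 5073.15.
Real growth = 5073.15 / 4919.39 − 1 = 0.0313.

3.13%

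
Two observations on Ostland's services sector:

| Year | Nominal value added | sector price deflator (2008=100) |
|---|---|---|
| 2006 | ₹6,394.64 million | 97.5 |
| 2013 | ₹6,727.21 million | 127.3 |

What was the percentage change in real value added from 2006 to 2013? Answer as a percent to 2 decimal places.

-19.43%

Deflate each year: 2006 → 6394.64/0.975 = 6558.61; 2013 → 6727.21/1.273 = 5284.53.
So real value added changed by 5284.53/6558.61 − 1 = -0.1943, i.e. -19.43%.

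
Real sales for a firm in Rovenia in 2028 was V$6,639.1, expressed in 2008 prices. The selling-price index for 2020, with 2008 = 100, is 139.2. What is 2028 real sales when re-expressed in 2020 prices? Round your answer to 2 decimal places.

Real sales in 2020 prices = Real sales in 2008 prices × (P_2020/P_2008) = 6639.1 × 1.392 = 9241.63.

V$9,241.63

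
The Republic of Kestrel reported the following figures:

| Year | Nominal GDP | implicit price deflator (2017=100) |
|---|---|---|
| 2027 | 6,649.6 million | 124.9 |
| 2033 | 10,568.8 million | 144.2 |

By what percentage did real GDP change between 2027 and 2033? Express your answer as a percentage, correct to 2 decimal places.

37.67%

Deflate each year: 2027 → 6649.6/1.249 = 5323.94; 2033 → 10568.8/1.442 = 7329.26.
So real GDP changed by 7329.26/5323.94 − 1 = 0.3767, i.e. 37.67%.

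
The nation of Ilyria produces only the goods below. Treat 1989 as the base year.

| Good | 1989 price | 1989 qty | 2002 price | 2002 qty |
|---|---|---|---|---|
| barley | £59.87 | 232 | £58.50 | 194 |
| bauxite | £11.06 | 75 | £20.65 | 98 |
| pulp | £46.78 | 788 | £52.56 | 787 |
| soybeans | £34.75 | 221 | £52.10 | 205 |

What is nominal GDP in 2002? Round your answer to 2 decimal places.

£65417.92

Nominal GDP 2002 = Σ (p_2002 × q_2002) = 58.50·194 + 20.65·98 + 52.56·787 + 52.10·205 = 65417.92.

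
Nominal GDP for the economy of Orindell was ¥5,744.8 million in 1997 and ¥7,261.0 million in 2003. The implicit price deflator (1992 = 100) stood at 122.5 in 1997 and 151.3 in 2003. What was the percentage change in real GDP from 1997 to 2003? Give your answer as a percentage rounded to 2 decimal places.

Real GDP 1997 = 5744.8 / 1.225 = 4689.63.
Real GDP 2003 = 7261.0 / 1.513 = 4799.07.
Real growth = 4799.07 / 4689.63 − 1 = 0.0233.

2.33%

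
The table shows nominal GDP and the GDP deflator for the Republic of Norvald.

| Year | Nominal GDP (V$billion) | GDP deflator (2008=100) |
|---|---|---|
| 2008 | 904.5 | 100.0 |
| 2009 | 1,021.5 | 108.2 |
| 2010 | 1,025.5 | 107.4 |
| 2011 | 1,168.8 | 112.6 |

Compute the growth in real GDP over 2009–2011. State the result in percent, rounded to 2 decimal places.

Real GDP 2009 = 1021.5/1.082 = 944.09.
Real GDP 2011 = 1168.8/1.126 = 1038.01.
Change = 1038.01/944.09 − 1 = 0.0995.

9.95%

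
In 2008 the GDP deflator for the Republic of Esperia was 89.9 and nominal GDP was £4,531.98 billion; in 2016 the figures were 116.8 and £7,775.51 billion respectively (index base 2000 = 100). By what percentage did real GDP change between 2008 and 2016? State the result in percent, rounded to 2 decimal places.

32.06%

Real GDP 2008 = 4531.98 / 0.899 = 5041.13.
Real GDP 2016 = 7775.51 / 1.168 = 6657.11.
Real growth = 6657.11 / 5041.13 − 1 = 0.3206.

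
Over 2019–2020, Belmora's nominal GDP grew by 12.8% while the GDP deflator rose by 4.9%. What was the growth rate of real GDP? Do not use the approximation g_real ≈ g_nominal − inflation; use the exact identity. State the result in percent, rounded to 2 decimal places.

7.53%

(1 + g_nom) = (1 + g_real)(1 + π), so g_real = 1.1280 / 1.0490 − 1 = 0.07531.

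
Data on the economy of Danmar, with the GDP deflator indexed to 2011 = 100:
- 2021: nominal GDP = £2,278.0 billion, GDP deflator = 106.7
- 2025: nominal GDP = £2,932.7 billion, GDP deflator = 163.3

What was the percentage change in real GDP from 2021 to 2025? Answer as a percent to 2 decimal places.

Deflate each year: 2021 → 2278.0/1.067 = 2134.96; 2025 → 2932.7/1.633 = 1795.90.
So real GDP changed by 1795.90/2134.96 − 1 = -0.1588, i.e. -15.88%.

-15.88%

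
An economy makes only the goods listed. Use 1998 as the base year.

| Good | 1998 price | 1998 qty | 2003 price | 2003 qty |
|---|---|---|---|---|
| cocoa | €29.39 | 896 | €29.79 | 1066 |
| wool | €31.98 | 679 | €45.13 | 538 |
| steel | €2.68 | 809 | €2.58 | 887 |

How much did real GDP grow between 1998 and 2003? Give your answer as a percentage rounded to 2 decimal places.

Real GDP 1998 = Nominal GDP 1998 = 29.39·896 + 31.98·679 + 2.68·809 = 50215.98.
Real GDP 2003 (at 1998 prices) = 29.39·1066 + 31.98·538 + 2.68·887 = 50912.14.
Real growth = 50912.14/50215.98 − 1 = 0.0139.

1.39%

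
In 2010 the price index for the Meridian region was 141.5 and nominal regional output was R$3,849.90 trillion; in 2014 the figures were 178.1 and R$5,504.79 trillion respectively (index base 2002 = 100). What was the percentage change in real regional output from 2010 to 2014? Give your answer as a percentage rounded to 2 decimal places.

Real regional output 2010 = 3849.90 / 1.415 = 2720.78.
Real regional output 2014 = 5504.79 / 1.781 = 3090.84.
Real growth = 3090.84 / 2720.78 − 1 = 0.1360.

13.60%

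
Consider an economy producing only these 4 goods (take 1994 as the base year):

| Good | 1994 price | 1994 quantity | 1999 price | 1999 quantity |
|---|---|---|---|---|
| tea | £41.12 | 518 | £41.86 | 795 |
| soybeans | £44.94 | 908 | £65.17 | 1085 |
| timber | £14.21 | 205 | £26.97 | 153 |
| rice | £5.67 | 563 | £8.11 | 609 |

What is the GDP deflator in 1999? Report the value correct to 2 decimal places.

129.83

Nominal GDP 1999 = 41.86·795 + 65.17·1085 + 26.97·153 + 8.11·609 = 113053.55.
Real GDP 1999 (at 1994 prices) = 41.12·795 + 44.94·1085 + 14.21·153 + 5.67·609 = 87077.46.
Deflator = Nominal/Real × 100 = 113053.55/87077.46 × 100 = 129.831.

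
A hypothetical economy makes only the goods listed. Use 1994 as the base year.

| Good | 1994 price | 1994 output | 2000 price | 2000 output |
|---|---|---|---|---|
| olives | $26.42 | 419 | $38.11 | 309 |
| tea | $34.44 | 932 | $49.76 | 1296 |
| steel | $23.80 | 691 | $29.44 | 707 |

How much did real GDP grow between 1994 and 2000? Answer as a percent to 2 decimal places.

Real GDP 1994 = Nominal GDP 1994 = 26.42·419 + 34.44·932 + 23.80·691 = 59613.86.
Real GDP 2000 (at 1994 prices) = 26.42·309 + 34.44·1296 + 23.80·707 = 69624.62.
Real growth = 69624.62/59613.86 − 1 = 0.1679.

16.79%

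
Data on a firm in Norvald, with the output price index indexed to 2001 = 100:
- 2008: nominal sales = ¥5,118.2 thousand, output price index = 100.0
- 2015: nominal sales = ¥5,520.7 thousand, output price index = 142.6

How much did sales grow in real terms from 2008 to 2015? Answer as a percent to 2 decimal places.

Real sales 2008 = 5118.2 / 1.000 = 5118.20.
Real sales 2015 = 5520.7 / 1.426 = 3871.46.
Real growth = 3871.46 / 5118.20 − 1 = -0.2436.

-24.36%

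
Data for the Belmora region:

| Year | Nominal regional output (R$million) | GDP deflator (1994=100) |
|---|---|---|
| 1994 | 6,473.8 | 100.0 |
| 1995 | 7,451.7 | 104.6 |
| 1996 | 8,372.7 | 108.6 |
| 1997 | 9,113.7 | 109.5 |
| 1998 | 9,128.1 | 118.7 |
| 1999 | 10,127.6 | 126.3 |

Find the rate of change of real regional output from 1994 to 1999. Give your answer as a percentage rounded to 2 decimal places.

Real regional output 1994 = 6473.8/1.000 = 6473.80.
Real regional output 1999 = 10127.6/1.263 = 8018.69.
Change = 8018.69/6473.80 − 1 = 0.2386.

23.86%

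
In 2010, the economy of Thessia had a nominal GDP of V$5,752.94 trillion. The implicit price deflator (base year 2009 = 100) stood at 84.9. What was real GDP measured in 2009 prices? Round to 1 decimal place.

Real GDP = Nominal / (implicit price deflator/100) = 5752.94 / 0.849 = 6776.14.

V$6,776.1 trillion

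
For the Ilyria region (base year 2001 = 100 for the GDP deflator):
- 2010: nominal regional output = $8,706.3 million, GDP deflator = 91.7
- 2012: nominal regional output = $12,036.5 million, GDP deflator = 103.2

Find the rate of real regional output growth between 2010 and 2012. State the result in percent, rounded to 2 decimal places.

22.84%

Deflate each year: 2010 → 8706.3/0.917 = 9494.33; 2012 → 12036.5/1.032 = 11663.28.
So real regional output changed by 11663.28/9494.33 − 1 = 0.2284, i.e. 22.84%.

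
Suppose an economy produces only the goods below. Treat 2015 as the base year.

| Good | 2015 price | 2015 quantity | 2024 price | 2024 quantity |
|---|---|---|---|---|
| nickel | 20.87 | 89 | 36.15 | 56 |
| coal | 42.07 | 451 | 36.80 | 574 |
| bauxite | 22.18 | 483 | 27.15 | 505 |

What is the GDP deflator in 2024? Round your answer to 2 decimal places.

100.93

Nominal GDP 2024 = 36.15·56 + 36.80·574 + 27.15·505 = 36858.35.
Real GDP 2024 (at 2015 prices) = 20.87·56 + 42.07·574 + 22.18·505 = 36517.80.
Deflator = Nominal/Real × 100 = 36858.35/36517.80 × 100 = 100.933.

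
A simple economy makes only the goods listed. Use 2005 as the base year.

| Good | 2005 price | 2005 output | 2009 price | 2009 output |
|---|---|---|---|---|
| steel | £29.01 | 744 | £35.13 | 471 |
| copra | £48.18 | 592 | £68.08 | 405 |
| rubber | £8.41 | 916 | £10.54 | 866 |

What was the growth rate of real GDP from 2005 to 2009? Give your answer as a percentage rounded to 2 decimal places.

Real GDP 2005 = Nominal GDP 2005 = 29.01·744 + 48.18·592 + 8.41·916 = 57809.56.
Real GDP 2009 (at 2005 prices) = 29.01·471 + 48.18·405 + 8.41·866 = 40459.67.
Real growth = 40459.67/57809.56 − 1 = -0.3001.

-30.01%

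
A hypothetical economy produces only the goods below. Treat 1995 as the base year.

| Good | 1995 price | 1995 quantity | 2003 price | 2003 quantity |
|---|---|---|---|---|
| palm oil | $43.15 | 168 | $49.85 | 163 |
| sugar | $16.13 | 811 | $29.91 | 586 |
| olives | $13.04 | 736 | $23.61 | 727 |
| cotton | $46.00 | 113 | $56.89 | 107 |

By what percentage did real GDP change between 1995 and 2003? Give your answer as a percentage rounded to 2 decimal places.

-12.07%

Real GDP 1995 = Nominal GDP 1995 = 43.15·168 + 16.13·811 + 13.04·736 + 46.00·113 = 35126.07.
Real GDP 2003 (at 1995 prices) = 43.15·163 + 16.13·586 + 13.04·727 + 46.00·107 = 30887.71.
Real growth = 30887.71/35126.07 − 1 = -0.1207.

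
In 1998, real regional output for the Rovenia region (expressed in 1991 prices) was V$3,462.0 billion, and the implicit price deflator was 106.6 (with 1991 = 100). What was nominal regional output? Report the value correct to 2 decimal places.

V$3,690.49 billion

Nominal regional output = Real × (implicit price deflator/100) = 3462.0 × 1.066 = 3690.49.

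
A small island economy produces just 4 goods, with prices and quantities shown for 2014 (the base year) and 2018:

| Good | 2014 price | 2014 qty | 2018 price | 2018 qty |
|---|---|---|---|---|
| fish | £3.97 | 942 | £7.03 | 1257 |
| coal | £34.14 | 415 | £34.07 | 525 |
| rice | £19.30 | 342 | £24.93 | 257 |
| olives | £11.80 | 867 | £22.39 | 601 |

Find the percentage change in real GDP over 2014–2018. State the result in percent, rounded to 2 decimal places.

Real GDP 2014 = Nominal GDP 2014 = 3.97·942 + 34.14·415 + 19.30·342 + 11.80·867 = 34739.04.
Real GDP 2018 (at 2014 prices) = 3.97·1257 + 34.14·525 + 19.30·257 + 11.80·601 = 34965.69.
Real growth = 34965.69/34739.04 − 1 = 0.0065.

0.65%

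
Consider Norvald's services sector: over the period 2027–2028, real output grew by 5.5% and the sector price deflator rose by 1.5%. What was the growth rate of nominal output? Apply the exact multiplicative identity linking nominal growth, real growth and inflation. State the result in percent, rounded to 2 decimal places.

(1 + g_nom) = (1 + g_real)(1 + π) = 1.0550 × 1.0150 = 1.07083.

7.08%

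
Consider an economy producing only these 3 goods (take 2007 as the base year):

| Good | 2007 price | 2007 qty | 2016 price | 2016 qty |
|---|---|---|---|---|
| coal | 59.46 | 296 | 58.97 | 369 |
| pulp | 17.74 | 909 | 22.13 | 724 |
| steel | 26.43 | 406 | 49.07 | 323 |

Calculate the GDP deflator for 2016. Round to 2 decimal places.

123.80

Nominal GDP 2016 = 58.97·369 + 22.13·724 + 49.07·323 = 53631.66.
Real GDP 2016 (at 2007 prices) = 59.46·369 + 17.74·724 + 26.43·323 = 43321.39.
Deflator = Nominal/Real × 100 = 53631.66/43321.39 × 100 = 123.799.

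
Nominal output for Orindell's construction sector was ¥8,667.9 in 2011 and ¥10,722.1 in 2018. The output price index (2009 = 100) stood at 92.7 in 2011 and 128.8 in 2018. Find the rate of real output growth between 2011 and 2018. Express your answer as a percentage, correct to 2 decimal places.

-10.97%

Real output 2011 = 8667.9 / 0.927 = 9350.49.
Real output 2018 = 10722.1 / 1.288 = 8324.61.
Real growth = 8324.61 / 9350.49 − 1 = -0.1097.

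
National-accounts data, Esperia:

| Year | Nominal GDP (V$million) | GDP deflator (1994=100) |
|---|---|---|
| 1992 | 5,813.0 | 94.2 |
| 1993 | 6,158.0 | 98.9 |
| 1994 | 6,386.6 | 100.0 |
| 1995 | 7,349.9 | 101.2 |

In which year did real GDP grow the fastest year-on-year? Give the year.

1993: real = 6158.0/0.989 = 6226.49; growth vs 1992 (6170.91) = 0.90%.
1994: real = 6386.6/1.000 = 6386.60; growth vs 1993 (6226.49) = 2.57%.
1995: real = 7349.9/1.012 = 7262.75; growth vs 1994 (6386.60) = 13.72%.

1995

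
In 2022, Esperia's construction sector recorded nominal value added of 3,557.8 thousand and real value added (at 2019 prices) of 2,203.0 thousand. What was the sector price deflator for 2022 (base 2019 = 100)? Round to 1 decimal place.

161.5

sector price deflator = (Nominal / Real) × 100 = 3557.8 / 2203.0 × 100 = 161.50.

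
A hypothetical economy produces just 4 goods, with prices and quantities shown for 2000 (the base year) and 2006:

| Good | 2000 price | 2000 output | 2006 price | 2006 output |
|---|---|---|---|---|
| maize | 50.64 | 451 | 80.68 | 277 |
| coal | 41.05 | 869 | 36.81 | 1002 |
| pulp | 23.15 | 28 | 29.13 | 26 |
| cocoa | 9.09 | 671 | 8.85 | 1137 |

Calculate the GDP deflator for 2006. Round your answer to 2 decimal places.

Nominal GDP 2006 = 80.68·277 + 36.81·1002 + 29.13·26 + 8.85·1137 = 70051.81.
Real GDP 2006 (at 2000 prices) = 50.64·277 + 41.05·1002 + 23.15·26 + 9.09·1137 = 66096.61.
Deflator = Nominal/Real × 100 = 70051.81/66096.61 × 100 = 105.984.

105.98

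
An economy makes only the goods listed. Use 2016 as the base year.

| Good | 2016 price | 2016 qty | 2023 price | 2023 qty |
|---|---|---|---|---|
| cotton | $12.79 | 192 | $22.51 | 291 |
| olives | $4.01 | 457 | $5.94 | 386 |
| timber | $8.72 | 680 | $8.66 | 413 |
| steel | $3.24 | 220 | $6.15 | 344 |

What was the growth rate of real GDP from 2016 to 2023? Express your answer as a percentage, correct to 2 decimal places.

Real GDP 2016 = Nominal GDP 2016 = 12.79·192 + 4.01·457 + 8.72·680 + 3.24·220 = 10930.65.
Real GDP 2023 (at 2016 prices) = 12.79·291 + 4.01·386 + 8.72·413 + 3.24·344 = 9985.67.
Real growth = 9985.67/10930.65 − 1 = -0.0865.

-8.65%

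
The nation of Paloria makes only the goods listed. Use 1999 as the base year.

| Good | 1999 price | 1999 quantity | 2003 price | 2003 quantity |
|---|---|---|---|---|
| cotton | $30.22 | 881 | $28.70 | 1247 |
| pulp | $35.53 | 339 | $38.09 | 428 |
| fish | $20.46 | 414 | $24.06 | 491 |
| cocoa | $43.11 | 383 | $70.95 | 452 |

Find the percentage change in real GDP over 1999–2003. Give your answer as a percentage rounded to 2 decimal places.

29.49%

Real GDP 1999 = Nominal GDP 1999 = 30.22·881 + 35.53·339 + 20.46·414 + 43.11·383 = 63650.06.
Real GDP 2003 (at 1999 prices) = 30.22·1247 + 35.53·428 + 20.46·491 + 43.11·452 = 82422.76.
Real growth = 82422.76/63650.06 − 1 = 0.2949.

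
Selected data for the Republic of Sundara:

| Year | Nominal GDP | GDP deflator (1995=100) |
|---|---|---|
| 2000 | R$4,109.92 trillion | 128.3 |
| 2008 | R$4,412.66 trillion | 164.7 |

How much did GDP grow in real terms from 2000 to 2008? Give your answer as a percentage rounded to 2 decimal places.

Deflate each year: 2000 → 4109.92/1.283 = 3203.37; 2008 → 4412.66/1.647 = 2679.21.
So real GDP changed by 2679.21/3203.37 − 1 = -0.1636, i.e. -16.36%.

-16.36%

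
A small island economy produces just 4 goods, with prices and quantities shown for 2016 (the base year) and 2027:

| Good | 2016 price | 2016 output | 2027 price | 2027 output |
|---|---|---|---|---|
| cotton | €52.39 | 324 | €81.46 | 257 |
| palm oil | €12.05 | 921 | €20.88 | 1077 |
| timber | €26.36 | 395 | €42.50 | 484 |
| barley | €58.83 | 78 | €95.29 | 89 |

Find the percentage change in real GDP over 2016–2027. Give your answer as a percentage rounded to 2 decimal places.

3.16%

Real GDP 2016 = Nominal GDP 2016 = 52.39·324 + 12.05·921 + 26.36·395 + 58.83·78 = 43073.35.
Real GDP 2027 (at 2016 prices) = 52.39·257 + 12.05·1077 + 26.36·484 + 58.83·89 = 44436.19.
Real growth = 44436.19/43073.35 − 1 = 0.0316.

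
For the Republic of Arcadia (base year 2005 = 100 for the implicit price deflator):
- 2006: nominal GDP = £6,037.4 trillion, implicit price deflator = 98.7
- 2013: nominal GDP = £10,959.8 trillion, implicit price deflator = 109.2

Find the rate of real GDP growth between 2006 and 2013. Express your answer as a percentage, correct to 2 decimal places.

64.08%

Real GDP 2006 = 6037.4 / 0.987 = 6116.92.
Real GDP 2013 = 10959.8 / 1.092 = 10036.45.
Real growth = 10036.45 / 6116.92 − 1 = 0.6408.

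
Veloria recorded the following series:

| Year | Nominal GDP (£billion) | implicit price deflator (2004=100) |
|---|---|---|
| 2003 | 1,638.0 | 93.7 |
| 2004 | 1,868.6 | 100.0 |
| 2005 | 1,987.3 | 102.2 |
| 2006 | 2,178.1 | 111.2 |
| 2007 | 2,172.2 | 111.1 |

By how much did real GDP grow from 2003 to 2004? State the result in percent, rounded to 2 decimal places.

Real GDP 2003 = 1638.0/0.937 = 1748.13.
Real GDP 2004 = 1868.6/1.000 = 1868.60.
Change = 1868.60/1748.13 − 1 = 0.0689.

6.89%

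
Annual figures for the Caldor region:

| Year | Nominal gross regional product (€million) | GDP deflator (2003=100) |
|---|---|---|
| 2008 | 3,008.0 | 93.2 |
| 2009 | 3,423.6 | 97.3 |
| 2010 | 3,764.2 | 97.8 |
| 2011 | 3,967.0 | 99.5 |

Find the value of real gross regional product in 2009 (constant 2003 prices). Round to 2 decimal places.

Real gross regional product 2009 = 3423.6 / 0.973 = 3518.60.

€3,518.60 million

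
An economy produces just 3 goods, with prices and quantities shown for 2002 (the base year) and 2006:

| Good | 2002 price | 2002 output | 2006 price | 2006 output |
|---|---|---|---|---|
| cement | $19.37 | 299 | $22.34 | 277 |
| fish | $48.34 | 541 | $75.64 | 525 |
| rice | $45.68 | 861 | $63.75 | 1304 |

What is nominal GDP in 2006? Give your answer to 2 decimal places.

$129029.18

Nominal GDP 2006 = Σ (p_2006 × q_2006) = 22.34·277 + 75.64·525 + 63.75·1304 = 129029.18.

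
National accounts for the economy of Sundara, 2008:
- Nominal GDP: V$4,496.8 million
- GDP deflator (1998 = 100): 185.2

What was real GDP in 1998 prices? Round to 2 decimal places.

Real GDP = Nominal / (GDP deflator/100) = 4496.8 / 1.852 = 2428.08.

V$2,428.08 million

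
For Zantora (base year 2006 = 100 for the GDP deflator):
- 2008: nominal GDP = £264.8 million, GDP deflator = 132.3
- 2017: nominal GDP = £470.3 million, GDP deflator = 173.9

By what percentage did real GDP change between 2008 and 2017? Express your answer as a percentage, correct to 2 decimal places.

Real GDP 2008 = 264.8 / 1.323 = 200.15.
Real GDP 2017 = 470.3 / 1.739 = 270.44.
Real growth = 270.44 / 200.15 − 1 = 0.3512.

35.12%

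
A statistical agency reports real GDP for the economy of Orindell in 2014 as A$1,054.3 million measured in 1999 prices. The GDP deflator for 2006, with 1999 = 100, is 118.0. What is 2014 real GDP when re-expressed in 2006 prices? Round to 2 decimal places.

Real GDP in 2006 prices = Real GDP in 1999 prices × (P_2006/P_1999) = 1054.3 × 1.180 = 1244.07.

A$1,244.07 million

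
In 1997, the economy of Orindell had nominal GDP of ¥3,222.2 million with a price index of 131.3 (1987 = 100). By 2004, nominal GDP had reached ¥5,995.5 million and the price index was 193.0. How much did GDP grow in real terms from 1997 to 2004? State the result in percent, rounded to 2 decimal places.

Deflate each year: 1997 → 3222.2/1.313 = 2454.07; 2004 → 5995.5/1.930 = 3106.48.
So real GDP changed by 3106.48/2454.07 − 1 = 0.2658, i.e. 26.58%.

26.58%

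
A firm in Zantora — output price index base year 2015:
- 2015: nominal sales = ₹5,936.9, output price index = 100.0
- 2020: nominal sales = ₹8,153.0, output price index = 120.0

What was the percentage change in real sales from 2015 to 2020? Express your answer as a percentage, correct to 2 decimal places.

Real sales 2015 = 5936.9 / 1.000 = 5936.90.
Real sales 2020 = 8153.0 / 1.200 = 6794.17.
Real growth = 6794.17 / 5936.90 − 1 = 0.1444.

14.44%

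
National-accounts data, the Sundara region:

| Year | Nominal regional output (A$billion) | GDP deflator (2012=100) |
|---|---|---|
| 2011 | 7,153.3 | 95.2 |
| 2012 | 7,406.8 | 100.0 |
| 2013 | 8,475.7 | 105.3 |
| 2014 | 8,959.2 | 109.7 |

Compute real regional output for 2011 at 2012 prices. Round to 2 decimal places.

Real regional output 2011 = 7153.3 / 0.952 = 7513.97.

A$7,513.97 billion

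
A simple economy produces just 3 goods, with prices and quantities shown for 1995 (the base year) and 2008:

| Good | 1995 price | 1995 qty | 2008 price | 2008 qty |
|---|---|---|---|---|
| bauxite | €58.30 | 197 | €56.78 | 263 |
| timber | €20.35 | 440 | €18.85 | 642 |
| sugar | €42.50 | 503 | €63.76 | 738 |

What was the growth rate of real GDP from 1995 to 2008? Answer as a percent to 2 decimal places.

Real GDP 1995 = Nominal GDP 1995 = 58.30·197 + 20.35·440 + 42.50·503 = 41816.60.
Real GDP 2008 (at 1995 prices) = 58.30·263 + 20.35·642 + 42.50·738 = 59762.60.
Real growth = 59762.60/41816.60 − 1 = 0.4292.

42.92%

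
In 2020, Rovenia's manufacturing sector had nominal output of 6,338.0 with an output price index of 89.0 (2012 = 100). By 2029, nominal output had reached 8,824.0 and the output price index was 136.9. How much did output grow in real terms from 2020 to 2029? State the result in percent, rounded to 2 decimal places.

Real output 2020 = 6338.0 / 0.890 = 7121.35.
Real output 2029 = 8824.0 / 1.369 = 6445.58.
Real growth = 6445.58 / 7121.35 − 1 = -0.0949.

-9.49%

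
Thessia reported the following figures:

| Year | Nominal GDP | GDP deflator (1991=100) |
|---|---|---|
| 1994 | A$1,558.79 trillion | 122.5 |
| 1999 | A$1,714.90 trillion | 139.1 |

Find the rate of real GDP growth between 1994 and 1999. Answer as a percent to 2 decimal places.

-3.11%

Deflate each year: 1994 → 1558.79/1.225 = 1272.48; 1999 → 1714.90/1.391 = 1232.85.
So real GDP changed by 1232.85/1272.48 − 1 = -0.0311, i.e. -3.11%.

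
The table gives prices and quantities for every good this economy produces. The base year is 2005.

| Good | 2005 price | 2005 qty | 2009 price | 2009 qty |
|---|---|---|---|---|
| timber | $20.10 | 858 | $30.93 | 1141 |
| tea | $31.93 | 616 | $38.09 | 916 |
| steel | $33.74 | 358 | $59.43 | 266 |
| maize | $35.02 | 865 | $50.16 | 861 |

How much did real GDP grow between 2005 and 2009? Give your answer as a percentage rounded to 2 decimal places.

15.16%

Real GDP 2005 = Nominal GDP 2005 = 20.10·858 + 31.93·616 + 33.74·358 + 35.02·865 = 79285.90.
Real GDP 2009 (at 2005 prices) = 20.10·1141 + 31.93·916 + 33.74·266 + 35.02·861 = 91309.04.
Real growth = 91309.04/79285.90 − 1 = 0.1516.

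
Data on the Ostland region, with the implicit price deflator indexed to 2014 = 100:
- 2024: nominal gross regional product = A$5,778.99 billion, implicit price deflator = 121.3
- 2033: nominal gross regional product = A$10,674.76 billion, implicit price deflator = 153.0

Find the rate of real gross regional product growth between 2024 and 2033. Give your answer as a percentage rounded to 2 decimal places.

Real gross regional product 2024 = 5778.99 / 1.213 = 4764.21.
Real gross regional product 2033 = 10674.76 / 1.530 = 6976.97.
Real growth = 6976.97 / 4764.21 − 1 = 0.4645.

46.45%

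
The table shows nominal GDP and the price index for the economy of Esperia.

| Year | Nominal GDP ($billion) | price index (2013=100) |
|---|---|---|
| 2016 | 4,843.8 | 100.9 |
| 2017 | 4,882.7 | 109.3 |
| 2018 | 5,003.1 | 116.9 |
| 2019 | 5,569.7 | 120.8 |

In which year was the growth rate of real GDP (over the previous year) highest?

2017: real = 4882.7/1.093 = 4467.25; growth vs 2016 (4800.59) = -6.94%.
2018: real = 5003.1/1.169 = 4279.81; growth vs 2017 (4467.25) = -4.20%.
2019: real = 5569.7/1.208 = 4610.68; growth vs 2018 (4279.81) = 7.73%.

2019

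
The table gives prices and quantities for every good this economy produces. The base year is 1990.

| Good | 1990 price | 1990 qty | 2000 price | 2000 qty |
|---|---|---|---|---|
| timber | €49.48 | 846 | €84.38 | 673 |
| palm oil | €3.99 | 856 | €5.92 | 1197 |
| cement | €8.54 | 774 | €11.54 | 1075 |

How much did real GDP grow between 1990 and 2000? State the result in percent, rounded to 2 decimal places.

-8.92%

Real GDP 1990 = Nominal GDP 1990 = 49.48·846 + 3.99·856 + 8.54·774 = 51885.48.
Real GDP 2000 (at 1990 prices) = 49.48·673 + 3.99·1197 + 8.54·1075 = 47256.57.
Real growth = 47256.57/51885.48 − 1 = -0.0892.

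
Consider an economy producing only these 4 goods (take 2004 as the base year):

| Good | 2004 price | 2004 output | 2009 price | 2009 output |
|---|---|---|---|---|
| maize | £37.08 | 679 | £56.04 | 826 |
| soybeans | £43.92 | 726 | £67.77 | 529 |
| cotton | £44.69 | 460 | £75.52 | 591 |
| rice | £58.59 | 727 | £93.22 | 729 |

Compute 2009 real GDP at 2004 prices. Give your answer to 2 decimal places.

£122985.66

Real GDP 2009 = Σ (p_2004 × q_2009) = 37.08·826 + 43.92·529 + 44.69·591 + 58.59·729 = 122985.66.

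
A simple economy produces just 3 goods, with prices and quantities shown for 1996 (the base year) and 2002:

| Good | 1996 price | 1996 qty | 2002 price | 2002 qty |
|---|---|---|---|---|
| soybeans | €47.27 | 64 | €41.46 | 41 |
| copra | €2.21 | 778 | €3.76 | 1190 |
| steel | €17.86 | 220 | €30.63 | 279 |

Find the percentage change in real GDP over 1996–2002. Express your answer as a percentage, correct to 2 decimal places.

10.11%

Real GDP 1996 = Nominal GDP 1996 = 47.27·64 + 2.21·778 + 17.86·220 = 8673.86.
Real GDP 2002 (at 1996 prices) = 47.27·41 + 2.21·1190 + 17.86·279 = 9550.91.
Real growth = 9550.91/8673.86 − 1 = 0.1011.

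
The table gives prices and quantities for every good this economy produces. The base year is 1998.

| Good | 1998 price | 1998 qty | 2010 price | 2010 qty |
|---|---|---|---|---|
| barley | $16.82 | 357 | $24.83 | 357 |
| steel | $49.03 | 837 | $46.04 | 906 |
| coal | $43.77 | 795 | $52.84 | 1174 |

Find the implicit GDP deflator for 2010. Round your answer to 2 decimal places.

110.61

Nominal GDP 2010 = 24.83·357 + 46.04·906 + 52.84·1174 = 112610.71.
Real GDP 2010 (at 1998 prices) = 16.82·357 + 49.03·906 + 43.77·1174 = 101811.90.
Deflator = Nominal/Real × 100 = 112610.71/101811.90 × 100 = 110.607.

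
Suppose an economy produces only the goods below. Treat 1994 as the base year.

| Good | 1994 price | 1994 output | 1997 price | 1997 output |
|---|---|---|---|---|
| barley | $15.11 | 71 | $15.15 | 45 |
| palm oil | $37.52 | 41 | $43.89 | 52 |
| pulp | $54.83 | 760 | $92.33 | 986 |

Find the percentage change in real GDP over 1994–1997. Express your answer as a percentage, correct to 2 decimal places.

Real GDP 1994 = Nominal GDP 1994 = 15.11·71 + 37.52·41 + 54.83·760 = 44281.93.
Real GDP 1997 (at 1994 prices) = 15.11·45 + 37.52·52 + 54.83·986 = 56693.37.
Real growth = 56693.37/44281.93 − 1 = 0.2803.

28.03%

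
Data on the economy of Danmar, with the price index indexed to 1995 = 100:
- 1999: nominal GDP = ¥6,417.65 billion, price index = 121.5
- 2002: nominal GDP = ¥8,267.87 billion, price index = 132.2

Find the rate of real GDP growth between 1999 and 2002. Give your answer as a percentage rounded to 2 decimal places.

18.40%

Real GDP 1999 = 6417.65 / 1.215 = 5282.02.
Real GDP 2002 = 8267.87 / 1.322 = 6254.06.
Real growth = 6254.06 / 5282.02 − 1 = 0.1840.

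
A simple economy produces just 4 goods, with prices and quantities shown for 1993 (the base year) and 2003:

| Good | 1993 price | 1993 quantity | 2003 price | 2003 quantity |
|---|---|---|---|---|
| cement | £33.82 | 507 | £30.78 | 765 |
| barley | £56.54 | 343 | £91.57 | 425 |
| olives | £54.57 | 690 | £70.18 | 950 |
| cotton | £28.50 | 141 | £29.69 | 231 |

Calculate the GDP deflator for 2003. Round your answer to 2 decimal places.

Nominal GDP 2003 = 30.78·765 + 91.57·425 + 70.18·950 + 29.69·231 = 135993.34.
Real GDP 2003 (at 1993 prices) = 33.82·765 + 56.54·425 + 54.57·950 + 28.50·231 = 108326.80.
Deflator = Nominal/Real × 100 = 135993.34/108326.80 × 100 = 125.540.

125.54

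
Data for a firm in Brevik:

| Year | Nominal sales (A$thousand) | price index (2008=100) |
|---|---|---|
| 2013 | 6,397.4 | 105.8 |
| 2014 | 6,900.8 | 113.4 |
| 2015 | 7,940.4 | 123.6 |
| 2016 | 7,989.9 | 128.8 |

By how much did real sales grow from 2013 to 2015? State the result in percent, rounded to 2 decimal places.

6.24%

Real sales 2013 = 6397.4/1.058 = 6046.69.
Real sales 2015 = 7940.4/1.236 = 6424.27.
Change = 6424.27/6046.69 − 1 = 0.0624.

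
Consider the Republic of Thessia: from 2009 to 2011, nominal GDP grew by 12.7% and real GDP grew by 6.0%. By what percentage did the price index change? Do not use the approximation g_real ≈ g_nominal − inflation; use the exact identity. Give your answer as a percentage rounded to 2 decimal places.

6.32%

(1 + g_nom) = (1 + g_real)(1 + π), so π = 1.1270 / 1.0600 − 1 = 0.06321.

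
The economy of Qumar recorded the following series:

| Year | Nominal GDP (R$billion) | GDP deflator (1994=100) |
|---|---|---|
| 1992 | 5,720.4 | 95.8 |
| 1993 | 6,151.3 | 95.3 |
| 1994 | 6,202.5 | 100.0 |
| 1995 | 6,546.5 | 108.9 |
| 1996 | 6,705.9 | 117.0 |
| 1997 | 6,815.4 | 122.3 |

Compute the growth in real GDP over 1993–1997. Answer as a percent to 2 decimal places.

Real GDP 1993 = 6151.3/0.953 = 6454.67.
Real GDP 1997 = 6815.4/1.223 = 5572.69.
Change = 5572.69/6454.67 − 1 = -0.1366.

-13.66%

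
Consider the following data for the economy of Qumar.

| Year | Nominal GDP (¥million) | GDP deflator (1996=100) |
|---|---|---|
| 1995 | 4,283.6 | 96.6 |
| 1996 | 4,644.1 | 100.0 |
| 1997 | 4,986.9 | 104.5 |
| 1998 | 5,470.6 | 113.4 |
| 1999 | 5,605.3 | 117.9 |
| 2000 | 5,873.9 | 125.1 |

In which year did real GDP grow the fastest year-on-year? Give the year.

1996

1996: real = 4644.1/1.000 = 4644.10; growth vs 1995 (4434.37) = 4.73%.
1997: real = 4986.9/1.045 = 4772.15; growth vs 1996 (4644.10) = 2.76%.
1998: real = 5470.6/1.134 = 4824.16; growth vs 1997 (4772.15) = 1.09%.
1999: real = 5605.3/1.179 = 4754.28; growth vs 1998 (4824.16) = -1.45%.
2000: real = 5873.9/1.251 = 4695.36; growth vs 1999 (4754.28) = -1.24%.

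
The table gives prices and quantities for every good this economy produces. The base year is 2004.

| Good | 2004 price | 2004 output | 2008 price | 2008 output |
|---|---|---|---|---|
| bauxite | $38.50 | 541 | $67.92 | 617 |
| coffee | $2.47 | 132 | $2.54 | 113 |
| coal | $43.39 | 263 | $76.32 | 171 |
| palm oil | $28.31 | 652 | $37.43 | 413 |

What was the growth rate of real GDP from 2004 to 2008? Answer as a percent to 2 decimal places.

Real GDP 2004 = Nominal GDP 2004 = 38.50·541 + 2.47·132 + 43.39·263 + 28.31·652 = 51024.23.
Real GDP 2008 (at 2004 prices) = 38.50·617 + 2.47·113 + 43.39·171 + 28.31·413 = 43145.33.
Real growth = 43145.33/51024.23 − 1 = -0.1544.

-15.44%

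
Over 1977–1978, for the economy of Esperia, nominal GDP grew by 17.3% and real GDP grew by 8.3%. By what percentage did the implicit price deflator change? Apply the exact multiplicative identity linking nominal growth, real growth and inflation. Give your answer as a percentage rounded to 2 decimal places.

(1 + g_nom) = (1 + g_real)(1 + π), so π = 1.1730 / 1.0830 − 1 = 0.08310.

8.31%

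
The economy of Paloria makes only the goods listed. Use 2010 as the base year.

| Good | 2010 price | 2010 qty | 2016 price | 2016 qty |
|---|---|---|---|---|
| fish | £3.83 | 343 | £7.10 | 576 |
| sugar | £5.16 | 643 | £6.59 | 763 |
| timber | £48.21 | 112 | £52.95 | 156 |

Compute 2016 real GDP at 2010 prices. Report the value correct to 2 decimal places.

Real GDP 2016 = Σ (p_2010 × q_2016) = 3.83·576 + 5.16·763 + 48.21·156 = 13663.92.

£13663.92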